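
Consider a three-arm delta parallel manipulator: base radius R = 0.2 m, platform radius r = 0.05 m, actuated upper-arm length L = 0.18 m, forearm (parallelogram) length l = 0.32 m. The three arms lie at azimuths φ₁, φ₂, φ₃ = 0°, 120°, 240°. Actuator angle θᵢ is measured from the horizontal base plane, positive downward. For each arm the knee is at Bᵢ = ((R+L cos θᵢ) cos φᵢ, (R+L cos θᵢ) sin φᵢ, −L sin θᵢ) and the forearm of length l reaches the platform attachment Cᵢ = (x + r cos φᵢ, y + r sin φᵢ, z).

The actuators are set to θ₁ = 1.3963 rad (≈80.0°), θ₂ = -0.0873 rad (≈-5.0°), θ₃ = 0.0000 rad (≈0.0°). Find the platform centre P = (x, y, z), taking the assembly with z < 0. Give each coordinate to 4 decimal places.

(-0.1357, 0.0036, -0.1335)

S1 = (0.1813·cos0.0°, 0.1813·sin0.0°, -0.1773) = (0.1813, 0.0000, -0.1773)
arm 2 at φ=120.0°: ρ2 = 0.3293;  S2 = (-0.1647, 0.2852, 0.0157)
arm 3 at φ=240.0°: ρ3 = 0.3300;  S3 = (-0.1650, -0.2858, 0.0000)
eliminate P² terms by subtracting sphere 1 from 2 and 3
linear system: -0.6918x+0.5704y = 0.0444−0.3859z; -0.6925x+-0.5716y = 0.0446−0.3545z
det = 0.7904;  x = -0.0643+0.5349z,  y = -0.0001+-0.0278z
into |P−S₁|² = l²: 1.2869z² + 0.0918z + -0.0107 = 0;  Δ = 0.0634;  z = -0.1335 or 0.0621 → z<0 root = -0.1335
x = -0.1357, y = 0.0036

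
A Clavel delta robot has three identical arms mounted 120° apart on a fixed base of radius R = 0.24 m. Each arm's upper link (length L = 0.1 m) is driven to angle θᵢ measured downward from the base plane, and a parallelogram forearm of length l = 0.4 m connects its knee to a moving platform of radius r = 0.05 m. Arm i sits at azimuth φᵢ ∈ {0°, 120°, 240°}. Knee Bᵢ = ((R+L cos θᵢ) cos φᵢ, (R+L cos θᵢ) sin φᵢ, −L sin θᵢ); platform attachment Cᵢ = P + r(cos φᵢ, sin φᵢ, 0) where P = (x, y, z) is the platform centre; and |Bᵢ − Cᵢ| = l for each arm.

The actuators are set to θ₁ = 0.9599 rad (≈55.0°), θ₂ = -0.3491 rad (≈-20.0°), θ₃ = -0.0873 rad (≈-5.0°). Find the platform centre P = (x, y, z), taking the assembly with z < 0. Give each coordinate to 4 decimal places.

φ1=0.0°: virtual centre (0.2474, 0.0000, -0.0819), radius l
arm 2 at φ=120.0°: (R−r)+L cos θ2 = 0.2840;  O2 = (-0.1420, 0.2459, 0.0342)
φ3=240.0°: virtual centre (-0.1448, -0.2508, 0.0087), radius l
|O₂|²−|O₁|² = 0.0139;  |O₃|²−|O₁|² = 0.0161
plane₁₂: -0.7787x+0.4918y+0.2322z = 0.0139
Cramer: x(z) = -0.0192+0.2649z;  y(z) = -0.0021-0.0528z
sphere 1 gives Az²+Bz+C=0 with A=1.0730, B=0.0228, C=-0.0823;  B²−4AC=0.3535;  roots -0.2877, 0.2664;  negative root z = -0.2877
x = -0.0954, y = 0.0131

(-0.0954, 0.0131, -0.2877)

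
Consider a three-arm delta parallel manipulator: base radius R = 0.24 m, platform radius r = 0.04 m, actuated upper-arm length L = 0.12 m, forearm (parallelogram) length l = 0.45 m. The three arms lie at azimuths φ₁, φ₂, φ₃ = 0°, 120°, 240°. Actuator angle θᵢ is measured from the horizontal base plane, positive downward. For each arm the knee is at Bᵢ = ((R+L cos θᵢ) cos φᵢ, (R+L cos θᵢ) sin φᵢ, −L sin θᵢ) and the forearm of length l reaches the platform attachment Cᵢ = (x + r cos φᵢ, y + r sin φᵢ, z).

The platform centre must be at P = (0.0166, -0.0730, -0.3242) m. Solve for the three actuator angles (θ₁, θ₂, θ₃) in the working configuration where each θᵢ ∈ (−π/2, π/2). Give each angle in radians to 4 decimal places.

θ₁ = -0.0002, θ₂ = 0.6106, θ₃ = -0.3495

rotate P by −φ1: (0.0166, -0.0730, -0.3242)
  e−x'=0.1834;  (l²−L²−(e−x')²−y'²−z²)/2L = 0.1835
  θ1 = atan2(B,A) + arccos(C/0.3725) = -0.0002
φ2=120.0° → target in arm frame (-0.0715, 0.0221)
  A=0.2715, B=-0.3242, C=(l²−L²−A²−y'²−z²)/(2L)=0.0366
  θ2 = atan2(B,A) + arccos(C/0.4229) = 0.6106
rotate P by −φ3: (0.0549, 0.0509, -0.3242)
  A cos θ + B sin θ = C:  0.1451·cos θ + -0.3242·sin θ = 0.2473
  √(A²+B²)=0.3552;  θ3 = -1.1500+0.8005 ≈ -0.3495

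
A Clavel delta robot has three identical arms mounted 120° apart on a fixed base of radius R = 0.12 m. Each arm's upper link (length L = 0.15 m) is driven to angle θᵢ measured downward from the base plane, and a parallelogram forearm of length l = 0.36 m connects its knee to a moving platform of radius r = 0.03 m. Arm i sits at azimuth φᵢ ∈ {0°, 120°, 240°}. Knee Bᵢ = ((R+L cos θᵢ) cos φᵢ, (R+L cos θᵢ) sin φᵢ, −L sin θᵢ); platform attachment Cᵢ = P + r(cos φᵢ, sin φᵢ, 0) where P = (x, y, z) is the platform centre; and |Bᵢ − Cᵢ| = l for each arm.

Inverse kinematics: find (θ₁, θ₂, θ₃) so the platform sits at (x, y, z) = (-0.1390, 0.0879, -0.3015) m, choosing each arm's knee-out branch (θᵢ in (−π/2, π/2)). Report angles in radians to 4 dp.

θ₁ = 1.0471, θ₂ = -0.2615, θ₃ = 0.5238

φ1=0.0° → target in arm frame (-0.1390, 0.0879)
  e−x'=0.2290;  (l²−L²−(e−x')²−y'²−z²)/2L = -0.1466
  γ=atan2(-0.3015,0.2290)=-0.9212;  ψ=arccos(-0.3871)=1.9683;  θ1=γ+ψ≈1.0471
φ2=120.0° → target in arm frame (0.1456, 0.0764)
  e−x'=-0.0556;  (l²−L²−(e−x')²−y'²−z²)/2L = 0.0242
  √(A²+B²)=0.3066;  θ2 = -1.7532+1.4918 ≈ -0.2615
φ3=240.0° → target in arm frame (-0.0066, -0.1643)
  A=0.0966, B=-0.3015, C=(l²−L²−A²−y'²−z²)/(2L)=-0.0671
  √(A²+B²)=0.3166;  θ3 = -1.2607+1.7845 ≈ 0.5238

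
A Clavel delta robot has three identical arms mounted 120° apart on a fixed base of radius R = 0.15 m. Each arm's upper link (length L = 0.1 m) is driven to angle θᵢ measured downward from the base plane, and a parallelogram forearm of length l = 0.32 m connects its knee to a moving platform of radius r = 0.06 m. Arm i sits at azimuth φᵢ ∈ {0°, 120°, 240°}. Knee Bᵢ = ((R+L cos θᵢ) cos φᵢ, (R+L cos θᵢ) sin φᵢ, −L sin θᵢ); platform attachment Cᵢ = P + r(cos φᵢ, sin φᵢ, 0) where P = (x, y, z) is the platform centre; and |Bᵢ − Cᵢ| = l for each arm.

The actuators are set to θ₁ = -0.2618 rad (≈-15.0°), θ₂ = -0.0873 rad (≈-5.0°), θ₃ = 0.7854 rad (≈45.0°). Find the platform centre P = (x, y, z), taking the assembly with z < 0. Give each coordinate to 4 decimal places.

(0.0608, 0.0789, -0.2576)

O1 = (0.1866·cos0.0°, 0.1866·sin0.0°, 0.0259) = (0.1866, 0.0000, 0.0259)
φ2=120.0°: virtual centre (-0.0948, 0.1642, 0.0087), radius l
arm 3 at φ=240.0°: ρ3 = 0.1607;  O3 = (-0.0804, -0.1392, -0.0707)
eliminate P² terms by subtracting sphere 1 from 2 and 3
linear system: -0.5628x+0.3284y = 0.0005−-0.0343z; -0.5339x+-0.2784y = -0.0047−-0.1932z
det = 0.3320;  x = 0.0042+-0.2199z,  y = 0.0088+-0.2723z
sphere 1 gives Az²+Bz+C=0 with A=1.1225, B=0.0237, C=-0.0684;  B²−4AC=0.3075;  roots -0.2576, 0.2365;  negative root z = -0.2576
x = 0.0608, y = 0.0789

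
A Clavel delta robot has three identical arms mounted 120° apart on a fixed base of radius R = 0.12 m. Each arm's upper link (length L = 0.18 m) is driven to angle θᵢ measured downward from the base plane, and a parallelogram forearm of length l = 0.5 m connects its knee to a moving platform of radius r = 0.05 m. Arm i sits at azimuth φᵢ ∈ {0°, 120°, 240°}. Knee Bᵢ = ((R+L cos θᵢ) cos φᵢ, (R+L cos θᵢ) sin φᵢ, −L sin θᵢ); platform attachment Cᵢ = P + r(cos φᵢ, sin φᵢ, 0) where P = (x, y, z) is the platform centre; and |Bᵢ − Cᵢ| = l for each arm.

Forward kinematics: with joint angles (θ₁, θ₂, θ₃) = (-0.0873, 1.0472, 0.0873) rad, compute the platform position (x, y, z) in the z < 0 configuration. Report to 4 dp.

(0.1557, -0.2072, -0.4296)

arm 1 at φ=0.0°: ρ1 = 0.2493;  S1 = (0.2493, 0.0000, 0.0157)
φ2=120.0°: virtual centre (-0.0800, 0.1386, -0.1559), radius l
φ3=240.0°: virtual centre (-0.1247, -0.2159, -0.0157), radius l
|S₂|²−|S₁|² = -0.0125;  |S₃|²−|S₁|² = 0.0000
[-0.6586 0.2771 -0.3432]·P = -0.0125;  [-0.7479 -0.4318 -0.0628]·P = 0.0000
Cramer: x(z) = 0.0110-0.3368z;  y(z) = -0.0190+0.4379z
into |P−S₁|² = l²: 1.3052z² + 0.1125z + -0.1926 = 0;  Δ = 1.0181;  z = -0.4296 or 0.3435 → z<0 root = -0.4296
x = 0.1557, y = -0.2072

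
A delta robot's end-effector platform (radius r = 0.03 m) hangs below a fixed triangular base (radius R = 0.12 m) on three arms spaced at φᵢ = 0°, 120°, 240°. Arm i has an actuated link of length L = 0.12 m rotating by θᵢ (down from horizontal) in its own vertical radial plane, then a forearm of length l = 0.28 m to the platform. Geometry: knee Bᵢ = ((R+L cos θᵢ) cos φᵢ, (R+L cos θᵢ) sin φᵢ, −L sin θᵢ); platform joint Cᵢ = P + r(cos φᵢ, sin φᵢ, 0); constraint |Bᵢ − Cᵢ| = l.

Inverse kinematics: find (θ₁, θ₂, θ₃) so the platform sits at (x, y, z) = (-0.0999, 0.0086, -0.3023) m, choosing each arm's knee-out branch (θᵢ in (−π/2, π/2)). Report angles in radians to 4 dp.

θ₁ = 1.3960, θ₂ = 0.6109, θ₃ = 0.6979

rotate P by −φ1: (-0.0999, 0.0086, -0.3023)
  A cos θ + B sin θ = C:  0.1899·cos θ + -0.3023·sin θ = -0.2647
  θ1 = atan2(B,A) + arccos(C/0.3570) = 1.3960
φ2=120.0° → target in arm frame (0.0574, 0.0822)
  A cos θ + B sin θ = C:  0.0326·cos θ + -0.3023·sin θ = -0.1467
  θ2 = atan2(B,A) + arccos(C/0.3041) = 0.6109
rotate P by −φ3: (0.0425, -0.0908, -0.3023)
  A cos θ + B sin θ = C:  0.0475·cos θ + -0.3023·sin θ = -0.1579
  γ=atan2(-0.3023,0.0475)=-1.4149;  ψ=arccos(-0.5159)=2.1129;  θ3=γ+ψ≈0.6979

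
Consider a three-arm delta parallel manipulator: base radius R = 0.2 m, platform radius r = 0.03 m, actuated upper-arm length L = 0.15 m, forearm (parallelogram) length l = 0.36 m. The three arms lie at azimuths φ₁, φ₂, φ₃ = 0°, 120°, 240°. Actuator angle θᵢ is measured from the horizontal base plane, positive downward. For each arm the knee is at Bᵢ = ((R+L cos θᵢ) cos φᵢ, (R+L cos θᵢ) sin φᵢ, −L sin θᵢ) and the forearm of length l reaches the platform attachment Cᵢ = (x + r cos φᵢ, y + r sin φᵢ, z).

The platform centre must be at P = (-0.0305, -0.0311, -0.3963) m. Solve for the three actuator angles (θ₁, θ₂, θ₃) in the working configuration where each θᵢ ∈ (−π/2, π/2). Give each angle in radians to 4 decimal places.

θ₁ = 1.2215, θ₂ = 1.1345, θ₃ = 0.8725

φ1=0.0° → target in arm frame (-0.0305, -0.0311)
  A=0.2005, B=-0.3963, C=(l²−L²−A²−y'²−z²)/(2L)=-0.3037
  θ1 = atan2(B,A) + arccos(C/0.4441) = 1.2215
rotate P by −φ2: (-0.0117, 0.0420, -0.3963)
  e−x'=0.1817;  (l²−L²−(e−x')²−y'²−z²)/2L = -0.2824
  θ2 = atan2(B,A) + arccos(C/0.4360) = 1.1345
φ3=240.0° → target in arm frame (0.0422, -0.0109)
  e−x'=0.1278;  (l²−L²−(e−x')²−y'²−z²)/2L = -0.2214
  √(A²+B²)=0.4164;  θ3 = -1.2588+2.1313 ≈ 0.8725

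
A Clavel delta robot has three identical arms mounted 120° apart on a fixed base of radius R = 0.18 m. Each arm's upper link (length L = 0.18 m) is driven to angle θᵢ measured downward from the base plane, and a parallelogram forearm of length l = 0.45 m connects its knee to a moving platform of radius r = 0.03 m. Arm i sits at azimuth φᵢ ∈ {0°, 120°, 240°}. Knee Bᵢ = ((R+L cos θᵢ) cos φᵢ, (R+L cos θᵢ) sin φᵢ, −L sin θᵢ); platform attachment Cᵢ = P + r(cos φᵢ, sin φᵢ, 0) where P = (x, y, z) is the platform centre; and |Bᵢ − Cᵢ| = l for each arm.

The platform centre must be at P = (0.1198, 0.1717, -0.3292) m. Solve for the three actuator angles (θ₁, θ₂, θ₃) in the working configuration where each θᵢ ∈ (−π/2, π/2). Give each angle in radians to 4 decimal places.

θ₁ = -0.1750, θ₂ = 0.0000, θ₃ = 1.2216

rotate P by −φ1: (0.1198, 0.1717, -0.3292)
  e−x'=0.0302;  (l²−L²−(e−x')²−y'²−z²)/2L = 0.0870
  θ1 = atan2(B,A) + arccos(C/0.3306) = -0.1750
φ2=120.0° → target in arm frame (0.0888, -0.1896)
  A=0.0612, B=-0.3292, C=(l²−L²−A²−y'²−z²)/(2L)=0.0612
  θ2 = atan2(B,A) + arccos(C/0.3348) = 0.0000
arm 3 (φ=240.0°): x'=-0.2086, y'=0.0179
  A cos θ + B sin θ = C:  0.3586·cos θ + -0.3292·sin θ = -0.1866
  θ3 = atan2(B,A) + arccos(C/0.4868) = 1.2216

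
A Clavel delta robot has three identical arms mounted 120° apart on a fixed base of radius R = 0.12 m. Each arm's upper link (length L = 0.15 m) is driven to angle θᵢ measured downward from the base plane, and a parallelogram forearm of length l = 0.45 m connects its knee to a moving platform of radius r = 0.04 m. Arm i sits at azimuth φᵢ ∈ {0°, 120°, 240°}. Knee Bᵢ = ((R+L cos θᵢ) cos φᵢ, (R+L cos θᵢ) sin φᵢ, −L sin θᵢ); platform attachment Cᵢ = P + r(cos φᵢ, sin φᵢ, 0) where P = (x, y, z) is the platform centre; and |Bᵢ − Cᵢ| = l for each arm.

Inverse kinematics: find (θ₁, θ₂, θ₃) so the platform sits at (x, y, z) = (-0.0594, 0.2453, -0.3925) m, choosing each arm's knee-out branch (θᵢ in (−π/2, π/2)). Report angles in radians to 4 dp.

φ1=0.0° → target in arm frame (-0.0594, 0.2453)
  A cos θ + B sin θ = C:  0.1394·cos θ + -0.3925·sin θ = -0.1789
  γ=atan2(-0.3925,0.1394)=-1.2295;  ψ=arccos(-0.4294)=2.0147;  θ1=γ+ψ≈0.7851
rotate P by −φ2: (0.2421, -0.0712, -0.3925)
  A cos θ + B sin θ = C:  -0.1621·cos θ + -0.3925·sin θ = -0.0180
  γ=atan2(-0.3925,-0.1621)=-1.9625;  ψ=arccos(-0.0425)=1.6133;  θ2=γ+ψ≈-0.3492
rotate P by −φ3: (-0.1827, -0.1741, -0.3925)
  A cos θ + B sin θ = C:  0.2627·cos θ + -0.3925·sin θ = -0.2446
  γ=atan2(-0.3925,0.2627)=-0.9809;  ψ=arccos(-0.5180)=2.1153;  θ3=γ+ψ≈1.1344

θ₁ = 0.7851, θ₂ = -0.3492, θ₃ = 1.1344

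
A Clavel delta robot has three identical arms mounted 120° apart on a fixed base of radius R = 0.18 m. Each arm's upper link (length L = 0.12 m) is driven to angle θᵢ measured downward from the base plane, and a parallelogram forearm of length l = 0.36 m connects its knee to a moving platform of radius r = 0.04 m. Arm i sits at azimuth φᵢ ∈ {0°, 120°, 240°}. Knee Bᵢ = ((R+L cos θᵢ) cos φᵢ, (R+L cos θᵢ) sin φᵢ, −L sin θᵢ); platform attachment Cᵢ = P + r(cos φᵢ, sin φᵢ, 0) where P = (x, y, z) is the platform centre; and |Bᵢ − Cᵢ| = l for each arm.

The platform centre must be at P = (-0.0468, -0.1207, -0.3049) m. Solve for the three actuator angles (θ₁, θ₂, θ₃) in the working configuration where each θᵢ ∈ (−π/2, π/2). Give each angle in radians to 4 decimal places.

rotate P by −φ1: (-0.0468, -0.1207, -0.3049)
  A=0.1868, B=-0.3049, C=(l²−L²−A²−y'²−z²)/(2L)=-0.1134
  γ=atan2(-0.3049,0.1868)=-1.0211;  ψ=arccos(-0.3173)=1.8936;  θ1=γ+ψ≈0.8725
φ2=120.0° → target in arm frame (-0.0811, 0.1009)
  e−x'=0.2211;  (l²−L²−(e−x')²−y'²−z²)/2L = -0.1535
  θ2 = atan2(B,A) + arccos(C/0.3766) = 1.0472
arm 3 (φ=240.0°): x'=0.1279, y'=0.0198
  e−x'=0.0121;  (l²−L²−(e−x')²−y'²−z²)/2L = 0.0904
  θ3 = atan2(B,A) + arccos(C/0.3051) = -0.2612

θ₁ = 0.8725, θ₂ = 1.0472, θ₃ = -0.2612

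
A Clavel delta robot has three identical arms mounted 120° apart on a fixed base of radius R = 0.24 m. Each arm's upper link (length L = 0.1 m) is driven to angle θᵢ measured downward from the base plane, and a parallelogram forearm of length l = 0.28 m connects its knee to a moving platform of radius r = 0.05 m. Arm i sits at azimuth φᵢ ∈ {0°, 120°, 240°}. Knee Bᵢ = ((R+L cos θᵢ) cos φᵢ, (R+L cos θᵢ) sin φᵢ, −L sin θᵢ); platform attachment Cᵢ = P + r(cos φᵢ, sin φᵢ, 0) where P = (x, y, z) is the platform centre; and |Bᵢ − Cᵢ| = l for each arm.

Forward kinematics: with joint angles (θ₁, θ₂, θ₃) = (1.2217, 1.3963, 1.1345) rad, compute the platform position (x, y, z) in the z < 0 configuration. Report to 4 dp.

(0.0035, -0.0180, -0.2654)

arm 1 at φ=0.0°: e+L cos θ1 = 0.2242;  O1 = (0.2242, 0.0000, -0.0940)
O2 = (0.2074·cos120.0°, 0.2074·sin120.0°, -0.0985) = (-0.1037, 0.1796, -0.0985)
φ3=240.0°: virtual centre (-0.1161, -0.2011, -0.0906), radius l
|O₂|²−|O₁|² = -0.0064;  |O₃|²−|O₁|² = 0.0031
linear system: -0.6558x+0.3592y = -0.0064−-0.0090z; -0.6807x+-0.4023y = 0.0031−0.0067z
det = 0.5083;  x = 0.0029+-0.0024z,  y = -0.0125+0.0207z
sphere 1 gives Az²+Bz+C=0 with A=1.0004, B=0.1885, C=-0.0204;  B²−4AC=0.1173;  roots -0.2654, 0.0770;  negative root z = -0.2654
x = 0.0035, y = -0.0180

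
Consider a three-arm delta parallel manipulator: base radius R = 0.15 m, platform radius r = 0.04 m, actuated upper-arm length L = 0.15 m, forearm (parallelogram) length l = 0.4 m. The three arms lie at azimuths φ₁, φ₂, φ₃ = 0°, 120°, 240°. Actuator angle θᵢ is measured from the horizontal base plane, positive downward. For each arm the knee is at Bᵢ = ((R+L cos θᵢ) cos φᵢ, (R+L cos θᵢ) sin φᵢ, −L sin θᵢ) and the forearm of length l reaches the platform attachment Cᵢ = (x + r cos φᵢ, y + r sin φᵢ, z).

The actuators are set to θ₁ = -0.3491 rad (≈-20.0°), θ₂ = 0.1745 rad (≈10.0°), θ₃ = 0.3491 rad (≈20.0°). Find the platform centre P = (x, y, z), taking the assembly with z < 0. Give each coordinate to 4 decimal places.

centre 1 = (0.2510·cos0.0°, 0.2510·sin0.0°, 0.0513) = (0.2510, 0.0000, 0.0513)
centre 2 = (0.2577·cos120.0°, 0.2577·sin120.0°, -0.0260) = (-0.1289, 0.2232, -0.0260)
centre 3 = (0.2510·cos240.0°, 0.2510·sin240.0°, -0.0513) = (-0.1255, -0.2173, -0.0513)
subtract pairs → two planes through P
plane₁₂: -0.7596x+0.4464y+-0.1547z = 0.0015
Cramer: x(z) = -0.0010-0.2384z;  y(z) = 0.0017-0.0592z
sphere 1 gives Az²+Bz+C=0 with A=1.0604, B=0.0173, C=-0.0939;  B²−4AC=0.3986;  roots -0.3059, 0.2895;  negative root z = -0.3059
x = 0.0720, y = 0.0198

(0.0720, 0.0198, -0.3059)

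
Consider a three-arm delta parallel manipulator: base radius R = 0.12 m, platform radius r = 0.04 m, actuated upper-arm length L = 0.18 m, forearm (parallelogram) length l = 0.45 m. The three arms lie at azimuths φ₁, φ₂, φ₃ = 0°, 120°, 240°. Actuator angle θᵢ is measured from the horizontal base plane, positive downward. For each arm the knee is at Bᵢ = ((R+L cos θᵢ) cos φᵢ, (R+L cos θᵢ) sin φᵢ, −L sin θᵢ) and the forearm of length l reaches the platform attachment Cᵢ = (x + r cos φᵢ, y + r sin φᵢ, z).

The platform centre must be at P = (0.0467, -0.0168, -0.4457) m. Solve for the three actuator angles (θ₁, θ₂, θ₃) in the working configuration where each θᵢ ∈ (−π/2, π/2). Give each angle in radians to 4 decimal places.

θ₁ = 0.2617, θ₂ = 0.5236, θ₃ = 0.4362

rotate P by −φ1: (0.0467, -0.0168, -0.4457)
  A cos θ + B sin θ = C:  0.0333·cos θ + -0.4457·sin θ = -0.0832
  θ1 = atan2(B,A) + arccos(C/0.4469) = 0.2617
arm 2 (φ=120.0°): x'=-0.0379, y'=-0.0320
  A=0.1179, B=-0.4457, C=(l²−L²−A²−y'²−z²)/(2L)=-0.1208
  √(A²+B²)=0.4610;  θ2 = -1.3122+1.8358 ≈ 0.5236
arm 3 (φ=240.0°): x'=-0.0088, y'=0.0488
  e−x'=0.0888;  (l²−L²−(e−x')²−y'²−z²)/2L = -0.1078
  γ=atan2(-0.4457,0.0888)=-1.3741;  ψ=arccos(-0.2373)=1.8104;  θ3=γ+ψ≈0.4362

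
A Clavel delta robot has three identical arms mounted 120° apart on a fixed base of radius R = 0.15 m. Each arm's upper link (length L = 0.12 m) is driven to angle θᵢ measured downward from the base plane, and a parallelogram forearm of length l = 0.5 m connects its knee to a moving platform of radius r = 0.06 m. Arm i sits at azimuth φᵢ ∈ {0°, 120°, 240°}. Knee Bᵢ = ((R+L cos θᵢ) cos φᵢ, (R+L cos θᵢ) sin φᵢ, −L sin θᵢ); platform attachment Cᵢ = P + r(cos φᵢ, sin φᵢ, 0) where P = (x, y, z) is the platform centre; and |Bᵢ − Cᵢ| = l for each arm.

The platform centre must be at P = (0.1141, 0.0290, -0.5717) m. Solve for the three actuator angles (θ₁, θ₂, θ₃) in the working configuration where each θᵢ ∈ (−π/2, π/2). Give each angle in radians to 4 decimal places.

φ1=0.0° → target in arm frame (0.1141, 0.0290)
  A=-0.0241, B=-0.5717, C=(l²−L²−A²−y'²−z²)/(2L)=-0.3861
  √(A²+B²)=0.5722;  θ1 = -1.6129+2.3114 ≈ 0.6985
arm 2 (φ=120.0°): x'=-0.0319, y'=-0.1133
  A=0.1219, B=-0.5717, C=(l²−L²−A²−y'²−z²)/(2L)=-0.4956
  √(A²+B²)=0.5846;  θ2 = -1.3607+2.5827 ≈ 1.2221
φ3=240.0° → target in arm frame (-0.0822, 0.0843)
  e−x'=0.1722;  (l²−L²−(e−x')²−y'²−z²)/2L = -0.5333
  γ=atan2(-0.5717,0.1722)=-1.2783;  ψ=arccos(-0.8932)=2.6752;  θ3=γ+ψ≈1.3969

θ₁ = 0.6985, θ₂ = 1.2221, θ₃ = 1.3969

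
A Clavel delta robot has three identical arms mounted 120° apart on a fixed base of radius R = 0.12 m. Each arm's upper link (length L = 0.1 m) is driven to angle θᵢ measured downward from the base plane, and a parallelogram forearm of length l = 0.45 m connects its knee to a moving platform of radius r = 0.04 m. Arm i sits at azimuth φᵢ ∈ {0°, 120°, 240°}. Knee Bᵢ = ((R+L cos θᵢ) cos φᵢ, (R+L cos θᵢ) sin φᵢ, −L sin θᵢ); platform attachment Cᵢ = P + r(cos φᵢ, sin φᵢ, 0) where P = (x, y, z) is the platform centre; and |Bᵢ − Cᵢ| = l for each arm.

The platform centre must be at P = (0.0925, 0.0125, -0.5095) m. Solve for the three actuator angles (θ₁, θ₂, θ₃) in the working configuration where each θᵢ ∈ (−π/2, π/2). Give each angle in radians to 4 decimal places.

θ₁ = 0.6980, θ₂ = 1.2219, θ₃ = 1.3090

rotate P by −φ1: (0.0925, 0.0125, -0.5095)
  A=-0.0125, B=-0.5095, C=(l²−L²−A²−y'²−z²)/(2L)=-0.3370
  √(A²+B²)=0.5097;  θ1 = -1.5953+2.2933 ≈ 0.6980
arm 2 (φ=120.0°): x'=-0.0354, y'=-0.0864
  A=0.1154, B=-0.5095, C=(l²−L²−A²−y'²−z²)/(2L)=-0.4394
  θ2 = atan2(B,A) + arccos(C/0.5224) = 1.2219
φ3=240.0° → target in arm frame (-0.0571, 0.0739)
  e−x'=0.1371;  (l²−L²−(e−x')²−y'²−z²)/2L = -0.4567
  γ=atan2(-0.5095,0.1371)=-1.3080;  ψ=arccos(-0.8655)=2.6170;  θ3=γ+ψ≈1.3090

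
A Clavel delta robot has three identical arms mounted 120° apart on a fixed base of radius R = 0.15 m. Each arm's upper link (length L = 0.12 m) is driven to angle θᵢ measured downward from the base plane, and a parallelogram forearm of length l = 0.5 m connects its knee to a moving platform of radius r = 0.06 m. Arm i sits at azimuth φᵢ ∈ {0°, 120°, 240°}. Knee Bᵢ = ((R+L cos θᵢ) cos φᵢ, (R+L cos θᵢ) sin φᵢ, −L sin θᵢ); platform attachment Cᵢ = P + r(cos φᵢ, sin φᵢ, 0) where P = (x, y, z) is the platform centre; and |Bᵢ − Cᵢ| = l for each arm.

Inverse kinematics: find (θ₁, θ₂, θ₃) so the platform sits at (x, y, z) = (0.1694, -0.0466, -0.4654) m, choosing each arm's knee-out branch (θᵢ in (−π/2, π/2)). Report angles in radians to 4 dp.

θ₁ = -0.2620, θ₂ = 0.7853, θ₃ = 0.5238

arm 1 (φ=0.0°): x'=0.1694, y'=-0.0466
  A cos θ + B sin θ = C:  -0.0794·cos θ + -0.4654·sin θ = 0.0439
  √(A²+B²)=0.4721;  θ1 = -1.7398+1.4778 ≈ -0.2620
φ2=120.0° → target in arm frame (-0.1251, -0.1234)
  e−x'=0.2151;  (l²−L²−(e−x')²−y'²−z²)/2L = -0.1770
  γ=atan2(-0.4654,0.2151)=-1.1379;  ψ=arccos(-0.3452)=1.9233;  θ2=γ+ψ≈0.7853
arm 3 (φ=240.0°): x'=-0.0443, y'=0.1700
  e−x'=0.1343;  (l²−L²−(e−x')²−y'²−z²)/2L = -0.1164
  θ3 = atan2(B,A) + arccos(C/0.4844) = 0.5238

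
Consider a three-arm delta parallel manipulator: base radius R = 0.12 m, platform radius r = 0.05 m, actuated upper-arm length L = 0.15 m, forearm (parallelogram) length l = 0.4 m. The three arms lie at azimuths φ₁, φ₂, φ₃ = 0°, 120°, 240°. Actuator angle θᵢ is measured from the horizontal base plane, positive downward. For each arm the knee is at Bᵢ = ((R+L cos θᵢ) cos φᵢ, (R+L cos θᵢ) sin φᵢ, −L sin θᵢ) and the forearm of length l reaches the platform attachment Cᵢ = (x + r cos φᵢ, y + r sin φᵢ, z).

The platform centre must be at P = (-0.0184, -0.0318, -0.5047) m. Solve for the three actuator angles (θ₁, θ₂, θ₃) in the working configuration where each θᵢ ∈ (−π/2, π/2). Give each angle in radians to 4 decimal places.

arm 1 (φ=0.0°): x'=-0.0184, y'=-0.0318
  A cos θ + B sin θ = C:  0.0884·cos θ + -0.5047·sin θ = -0.4202
  √(A²+B²)=0.5124;  θ1 = -1.3974+2.5322 ≈ 1.1348
rotate P by −φ2: (-0.0183, 0.0318, -0.5047)
  e−x'=0.0883;  (l²−L²−(e−x')²−y'²−z²)/2L = -0.4201
  θ2 = atan2(B,A) + arccos(C/0.5124) = 1.1346
arm 3 (φ=240.0°): x'=0.0367, y'=0.0000
  e−x'=0.0333;  (l²−L²−(e−x')²−y'²−z²)/2L = -0.3944
  γ=atan2(-0.5047,0.0333)=-1.5050;  ψ=arccos(-0.7798)=2.4652;  θ3=γ+ψ≈0.9602

θ₁ = 1.1348, θ₂ = 1.1346, θ₃ = 0.9602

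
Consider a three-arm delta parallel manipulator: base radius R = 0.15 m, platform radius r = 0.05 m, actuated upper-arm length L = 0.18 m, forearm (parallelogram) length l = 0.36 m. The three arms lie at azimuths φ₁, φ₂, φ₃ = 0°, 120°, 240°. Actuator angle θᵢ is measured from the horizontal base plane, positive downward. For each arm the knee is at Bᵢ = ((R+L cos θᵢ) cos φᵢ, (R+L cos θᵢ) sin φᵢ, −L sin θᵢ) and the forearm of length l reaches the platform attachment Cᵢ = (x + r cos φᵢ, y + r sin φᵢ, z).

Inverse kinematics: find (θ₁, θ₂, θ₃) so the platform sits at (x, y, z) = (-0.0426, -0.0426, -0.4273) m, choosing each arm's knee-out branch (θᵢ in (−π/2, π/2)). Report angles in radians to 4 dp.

θ₁ = 1.0471, θ₂ = 0.9599, θ₃ = 0.6983

rotate P by −φ1: (-0.0426, -0.0426, -0.4273)
  A=0.1426, B=-0.4273, C=(l²−L²−A²−y'²−z²)/(2L)=-0.2987
  θ1 = atan2(B,A) + arccos(C/0.4505) = 1.0471
rotate P by −φ2: (-0.0156, 0.0582, -0.4273)
  A=0.1156, B=-0.4273, C=(l²−L²−A²−y'²−z²)/(2L)=-0.2837
  γ=atan2(-0.4273,0.1156)=-1.3066;  ψ=arccos(-0.6409)=2.2665;  θ2=γ+ψ≈0.9599
arm 3 (φ=240.0°): x'=0.0582, y'=-0.0156
  e−x'=0.0418;  (l²−L²−(e−x')²−y'²−z²)/2L = -0.2427
  √(A²+B²)=0.4293;  θ3 = -1.4733+2.1716 ≈ 0.6983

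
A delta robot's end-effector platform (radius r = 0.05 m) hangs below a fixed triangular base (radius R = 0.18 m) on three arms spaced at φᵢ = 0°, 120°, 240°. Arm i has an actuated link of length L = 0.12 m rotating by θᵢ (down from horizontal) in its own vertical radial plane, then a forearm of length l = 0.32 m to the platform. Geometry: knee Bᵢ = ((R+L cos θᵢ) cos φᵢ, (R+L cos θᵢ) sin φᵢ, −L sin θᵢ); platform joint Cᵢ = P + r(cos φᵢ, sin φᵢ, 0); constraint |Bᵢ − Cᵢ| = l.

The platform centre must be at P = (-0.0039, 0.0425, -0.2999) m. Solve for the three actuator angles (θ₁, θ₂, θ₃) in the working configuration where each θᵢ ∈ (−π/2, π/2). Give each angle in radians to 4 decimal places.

arm 1 (φ=0.0°): x'=-0.0039, y'=0.0425
  A cos θ + B sin θ = C:  0.1339·cos θ + -0.2999·sin θ = -0.0903
  γ=atan2(-0.2999,0.1339)=-1.1509;  ψ=arccos(-0.2750)=1.8494;  θ1=γ+ψ≈0.6985
rotate P by −φ2: (0.0388, -0.0179, -0.2999)
  A cos θ + B sin θ = C:  0.0912·cos θ + -0.2999·sin θ = -0.0441
  √(A²+B²)=0.3135;  θ2 = -1.2754+1.7120 ≈ 0.4365
rotate P by −φ3: (-0.0349, -0.0246, -0.2999)
  A cos θ + B sin θ = C:  0.1649·cos θ + -0.2999·sin θ = -0.1239
  θ3 = atan2(B,A) + arccos(C/0.3422) = 0.8729

θ₁ = 0.6985, θ₂ = 0.4365, θ₃ = 0.8729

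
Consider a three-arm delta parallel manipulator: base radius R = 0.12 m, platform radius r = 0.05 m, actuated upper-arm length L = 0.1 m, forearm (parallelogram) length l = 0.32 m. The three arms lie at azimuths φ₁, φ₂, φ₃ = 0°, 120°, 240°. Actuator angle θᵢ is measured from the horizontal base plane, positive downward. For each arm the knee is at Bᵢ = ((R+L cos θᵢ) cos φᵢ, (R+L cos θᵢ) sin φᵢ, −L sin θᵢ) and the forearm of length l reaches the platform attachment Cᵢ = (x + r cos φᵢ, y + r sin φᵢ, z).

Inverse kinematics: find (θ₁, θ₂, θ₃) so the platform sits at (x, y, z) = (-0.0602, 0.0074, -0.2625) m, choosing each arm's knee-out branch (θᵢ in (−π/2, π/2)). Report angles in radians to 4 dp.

arm 1 (φ=0.0°): x'=-0.0602, y'=0.0074
  A=0.1302, B=-0.2625, C=(l²−L²−A²−y'²−z²)/(2L)=0.0324
  √(A²+B²)=0.2930;  θ1 = -1.1104+1.4599 ≈ 0.3495
arm 2 (φ=120.0°): x'=0.0365, y'=0.0484
  A cos θ + B sin θ = C:  0.0335·cos θ + -0.2625·sin θ = 0.1001
  θ2 = atan2(B,A) + arccos(C/0.2646) = -0.2611
rotate P by −φ3: (0.0237, -0.0558, -0.2625)
  e−x'=0.0463;  (l²−L²−(e−x')²−y'²−z²)/2L = 0.0912
  θ3 = atan2(B,A) + arccos(C/0.2666) = -0.1744

θ₁ = 0.3495, θ₂ = -0.2611, θ₃ = -0.1744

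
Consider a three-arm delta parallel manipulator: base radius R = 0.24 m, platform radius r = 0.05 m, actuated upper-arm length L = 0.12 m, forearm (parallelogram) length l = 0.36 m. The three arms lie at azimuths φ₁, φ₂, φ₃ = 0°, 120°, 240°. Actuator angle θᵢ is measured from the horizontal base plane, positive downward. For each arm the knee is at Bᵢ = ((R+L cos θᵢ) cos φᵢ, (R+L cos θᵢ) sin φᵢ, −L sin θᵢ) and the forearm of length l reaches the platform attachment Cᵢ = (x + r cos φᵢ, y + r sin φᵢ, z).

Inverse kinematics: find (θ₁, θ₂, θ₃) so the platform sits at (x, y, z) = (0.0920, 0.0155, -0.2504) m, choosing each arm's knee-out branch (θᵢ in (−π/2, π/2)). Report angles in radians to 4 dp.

φ1=0.0° → target in arm frame (0.0920, 0.0155)
  e−x'=0.0980;  (l²−L²−(e−x')²−y'²−z²)/2L = 0.1777
  √(A²+B²)=0.2689;  θ1 = -1.1977+0.8487 ≈ -0.3491
φ2=120.0° → target in arm frame (-0.0326, -0.0874)
  e−x'=0.2226;  (l²−L²−(e−x')²−y'²−z²)/2L = -0.0195
  √(A²+B²)=0.3350;  θ2 = -0.8442+1.6291 ≈ 0.7849
φ3=240.0° → target in arm frame (-0.0594, 0.0719)
  A cos θ + B sin θ = C:  0.2494·cos θ + -0.2504·sin θ = -0.0620
  γ=atan2(-0.2504,0.2494)=-0.7874;  ψ=arccos(-0.1755)=1.7472;  θ3=γ+ψ≈0.9598

θ₁ = -0.3491, θ₂ = 0.7849, θ₃ = 0.9598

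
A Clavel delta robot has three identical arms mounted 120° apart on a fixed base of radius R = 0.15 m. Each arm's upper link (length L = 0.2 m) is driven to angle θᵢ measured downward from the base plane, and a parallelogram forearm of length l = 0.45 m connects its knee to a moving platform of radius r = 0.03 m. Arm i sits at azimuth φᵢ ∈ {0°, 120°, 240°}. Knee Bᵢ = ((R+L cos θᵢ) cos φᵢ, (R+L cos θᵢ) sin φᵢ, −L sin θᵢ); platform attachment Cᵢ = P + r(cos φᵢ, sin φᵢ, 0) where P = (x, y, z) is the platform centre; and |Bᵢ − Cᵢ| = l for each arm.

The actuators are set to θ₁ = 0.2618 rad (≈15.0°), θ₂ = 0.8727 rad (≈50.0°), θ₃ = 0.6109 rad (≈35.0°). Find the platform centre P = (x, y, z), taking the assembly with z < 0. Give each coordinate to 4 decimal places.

(0.0959, -0.0498, -0.4427)

centre 1 = (0.3132·cos0.0°, 0.3132·sin0.0°, -0.0518) = (0.3132, 0.0000, -0.0518)
centre 2 = (0.2486·cos120.0°, 0.2486·sin120.0°, -0.1532) = (-0.1243, 0.2153, -0.1532)
centre 3 = (0.2838·cos240.0°, 0.2838·sin240.0°, -0.1147) = (-0.1419, -0.2458, -0.1147)
eliminate P² terms by subtracting sphere 1 from 2 and 3
[-0.8749 0.4305 -0.2029]·P = -0.0155;  [-0.9102 -0.4916 -0.1259]·P = -0.0070
det = 0.8220;  x = 0.0130+-0.1873z,  y = -0.0097+0.0907z
sphere 1 gives Az²+Bz+C=0 with A=1.0433, B=0.2142, C=-0.1096;  B²−4AC=0.5033;  roots -0.4427, 0.2373;  negative root z = -0.4427
x = 0.0959, y = -0.0498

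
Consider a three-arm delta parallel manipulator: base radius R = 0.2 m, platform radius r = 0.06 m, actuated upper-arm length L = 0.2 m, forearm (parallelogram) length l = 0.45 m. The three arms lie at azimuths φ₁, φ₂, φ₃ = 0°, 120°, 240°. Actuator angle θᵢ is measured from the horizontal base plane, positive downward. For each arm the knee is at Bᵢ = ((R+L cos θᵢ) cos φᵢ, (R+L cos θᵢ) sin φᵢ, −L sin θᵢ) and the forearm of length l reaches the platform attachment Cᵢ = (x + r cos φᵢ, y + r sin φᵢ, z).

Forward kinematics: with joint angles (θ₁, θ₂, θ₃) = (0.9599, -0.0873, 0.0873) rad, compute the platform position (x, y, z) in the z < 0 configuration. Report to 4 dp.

(-0.1590, 0.0202, -0.3397)

arm 1 at φ=0.0°: (R−r)+L cos θ1 = 0.2547;  centre 1 = (0.2547, 0.0000, -0.1638)
arm 2 at φ=120.0°: (R−r)+L cos θ2 = 0.3392;  centre 2 = (-0.1696, 0.2938, 0.0174)
centre 3 = (0.3392·cos240.0°, 0.3392·sin240.0°, -0.0174) = (-0.1696, -0.2938, -0.0174)
subtract pairs → two planes through P
[-0.8487 0.5876 0.3625]·P = 0.0237;  [-0.8487 -0.5876 0.2928]·P = 0.0237
Cramer: x(z) = -0.0279+0.3861z;  y(z) = 0.0000-0.0594z
into |P−centre ₁|² = l²: 1.1526z² + 0.1094z + -0.0958 = 0;  Δ = 0.4536;  z = -0.3397 or 0.2447 → z<0 root = -0.3397
x = -0.1590, y = 0.0202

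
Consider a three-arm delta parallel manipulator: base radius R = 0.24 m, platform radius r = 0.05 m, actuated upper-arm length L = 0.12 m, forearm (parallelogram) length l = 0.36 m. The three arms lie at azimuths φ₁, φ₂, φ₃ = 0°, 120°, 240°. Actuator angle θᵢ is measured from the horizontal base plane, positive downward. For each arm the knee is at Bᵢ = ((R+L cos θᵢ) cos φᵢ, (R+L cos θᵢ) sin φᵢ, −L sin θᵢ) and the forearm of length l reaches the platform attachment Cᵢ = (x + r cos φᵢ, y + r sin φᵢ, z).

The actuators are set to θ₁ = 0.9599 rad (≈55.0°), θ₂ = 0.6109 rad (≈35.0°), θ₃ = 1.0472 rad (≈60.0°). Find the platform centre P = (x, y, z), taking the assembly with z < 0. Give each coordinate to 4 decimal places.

arm 1 at φ=0.0°: ρ1 = 0.2588;  centre 1 = (0.2588, 0.0000, -0.0983)
φ2=120.0°: virtual centre (-0.1441, 0.2497, -0.0688), radius l
centre 3 = (0.2500·cos240.0°, 0.2500·sin240.0°, -0.1039) = (-0.1250, -0.2165, -0.1039)
subtract pairs → two planes through P
linear system: -0.8060x+0.4993y = 0.0112−0.0589z; -0.7677x+-0.4330y = -0.0034−-0.0113z
det = 0.7323;  x = -0.0043+0.0272z,  y = 0.0154+-0.0742z
sphere 1 gives Az²+Bz+C=0 with A=1.0062, B=0.1800, C=-0.0504;  B²−4AC=0.2354;  roots -0.3306, 0.1517;  negative root z = -0.3306
x = -0.0133, y = 0.0399

(-0.0133, 0.0399, -0.3306)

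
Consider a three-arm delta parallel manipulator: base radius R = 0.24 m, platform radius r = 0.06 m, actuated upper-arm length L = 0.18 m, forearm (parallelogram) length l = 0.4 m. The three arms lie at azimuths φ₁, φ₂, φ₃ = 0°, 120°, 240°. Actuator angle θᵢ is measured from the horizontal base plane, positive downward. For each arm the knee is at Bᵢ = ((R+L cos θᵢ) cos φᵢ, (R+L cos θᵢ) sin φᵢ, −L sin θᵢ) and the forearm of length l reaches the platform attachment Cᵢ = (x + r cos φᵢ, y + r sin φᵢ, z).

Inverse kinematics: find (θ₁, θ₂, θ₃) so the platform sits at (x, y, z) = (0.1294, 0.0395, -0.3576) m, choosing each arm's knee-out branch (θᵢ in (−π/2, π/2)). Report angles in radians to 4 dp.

θ₁ = 0.1744, θ₂ = 0.9597, θ₃ = 1.2214

rotate P by −φ1: (0.1294, 0.0395, -0.3576)
  e−x'=0.0506;  (l²−L²−(e−x')²−y'²−z²)/2L = -0.0122
  θ1 = atan2(B,A) + arccos(C/0.3612) = 0.1744
rotate P by −φ2: (-0.0305, -0.1318, -0.3576)
  A cos θ + B sin θ = C:  0.2105·cos θ + -0.3576·sin θ = -0.1721
  √(A²+B²)=0.4150;  θ2 = -1.0388+1.9985 ≈ 0.9597
φ3=240.0° → target in arm frame (-0.0989, 0.0923)
  e−x'=0.2789;  (l²−L²−(e−x')²−y'²−z²)/2L = -0.2405
  √(A²+B²)=0.4535;  θ3 = -0.9084+2.1298 ≈ 1.2214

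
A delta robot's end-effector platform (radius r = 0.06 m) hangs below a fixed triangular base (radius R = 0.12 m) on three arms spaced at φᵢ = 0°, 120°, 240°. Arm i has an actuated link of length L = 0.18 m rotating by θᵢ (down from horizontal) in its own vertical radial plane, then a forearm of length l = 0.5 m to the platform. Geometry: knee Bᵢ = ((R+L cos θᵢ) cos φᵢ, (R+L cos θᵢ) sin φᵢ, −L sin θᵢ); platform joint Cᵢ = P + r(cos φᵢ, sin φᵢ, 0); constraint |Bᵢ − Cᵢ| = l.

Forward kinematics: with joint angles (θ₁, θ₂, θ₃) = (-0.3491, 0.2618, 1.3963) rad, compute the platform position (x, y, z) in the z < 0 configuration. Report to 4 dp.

S1 = (0.2291·cos0.0°, 0.2291·sin0.0°, 0.0616) = (0.2291, 0.0000, 0.0616)
φ2=120.0°: virtual centre (-0.1169, 0.2025, -0.0466), radius l
S3 = (0.0913·cos240.0°, 0.0913·sin240.0°, -0.1773) = (-0.0456, -0.0790, -0.1773)
subtract pairs → two planes through P
plane₁₂: -0.6922x+0.4051y+-0.2163z = 0.0006
Cramer: x(z) = 0.0199-0.6858z;  y(z) = 0.0354-0.6378z
sphere 1 gives Az²+Bz+C=0 with A=1.8771, B=0.1186, C=-0.2012;  B²−4AC=1.5246;  roots -0.3605, 0.2973;  negative root z = -0.3605
x = 0.2671, y = 0.2654

(0.2671, 0.2654, -0.3605)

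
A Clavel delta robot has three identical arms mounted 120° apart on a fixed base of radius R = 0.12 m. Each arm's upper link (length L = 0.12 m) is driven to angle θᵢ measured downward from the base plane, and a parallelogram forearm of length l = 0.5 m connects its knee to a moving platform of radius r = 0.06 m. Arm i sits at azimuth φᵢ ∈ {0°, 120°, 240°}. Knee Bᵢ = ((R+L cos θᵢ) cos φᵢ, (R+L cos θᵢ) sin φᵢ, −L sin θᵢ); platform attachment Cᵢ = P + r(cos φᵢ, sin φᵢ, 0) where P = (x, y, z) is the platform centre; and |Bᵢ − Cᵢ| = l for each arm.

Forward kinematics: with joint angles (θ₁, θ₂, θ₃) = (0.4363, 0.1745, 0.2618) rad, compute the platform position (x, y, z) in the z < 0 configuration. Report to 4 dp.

centre 1 = (0.1688·cos0.0°, 0.1688·sin0.0°, -0.0507) = (0.1688, 0.0000, -0.0507)
φ2=120.0°: virtual centre (-0.0891, 0.1543, -0.0208), radius l
centre 3 = (0.1759·cos240.0°, 0.1759·sin240.0°, -0.0311) = (-0.0880, -0.1523, -0.0311)
subtract pairs → two planes through P
plane₁₂: -0.5157x+0.3086y+0.0598z = 0.0011
Cramer: x(z) = -0.0019+0.0961z;  y(z) = 0.0004-0.0330z
quadratic in z: (1.0103)z²+(0.0686)z+(-0.2183)=0, √Δ=0.9418 → z ∈ {-0.5000, 0.4321}; z = -0.5000 (taking z<0)
x = -0.0500, y = 0.0169

(-0.0500, 0.0169, -0.5000)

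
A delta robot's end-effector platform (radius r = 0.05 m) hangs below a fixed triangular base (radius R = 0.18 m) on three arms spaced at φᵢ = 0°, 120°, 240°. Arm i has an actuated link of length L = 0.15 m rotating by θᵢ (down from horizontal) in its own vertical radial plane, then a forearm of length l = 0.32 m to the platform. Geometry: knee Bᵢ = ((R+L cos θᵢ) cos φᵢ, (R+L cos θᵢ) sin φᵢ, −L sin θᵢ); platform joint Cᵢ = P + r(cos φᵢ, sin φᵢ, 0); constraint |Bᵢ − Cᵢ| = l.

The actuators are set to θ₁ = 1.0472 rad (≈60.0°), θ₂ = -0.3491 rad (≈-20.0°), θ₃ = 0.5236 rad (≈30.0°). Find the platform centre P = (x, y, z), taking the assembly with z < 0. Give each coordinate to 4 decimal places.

(-0.0975, 0.0610, -0.2147)

O1 = (0.2050·cos0.0°, 0.2050·sin0.0°, -0.1299) = (0.2050, 0.0000, -0.1299)
O2 = (0.2710·cos120.0°, 0.2710·sin120.0°, 0.0513) = (-0.1355, 0.2347, 0.0513)
arm 3 at φ=240.0°: (R−r)+L cos θ3 = 0.2599;  O3 = (-0.1300, -0.2251, -0.0750)
|O₂|²−|O₁|² = 0.0171;  |O₃|²−|O₁|² = 0.0143
linear system: -0.6810x+0.4693y = 0.0171−0.3624z; -0.6699x+-0.4502y = 0.0143−0.1098z
Cramer: x(z) = -0.0232+0.3457z;  y(z) = 0.0028-0.2706z
into |P−O₁|² = l²: 1.1928z² + 0.1005z + -0.0334 = 0;  Δ = 0.1696;  z = -0.2147 or 0.1305 → z<0 root = -0.2147
x = -0.0975, y = 0.0610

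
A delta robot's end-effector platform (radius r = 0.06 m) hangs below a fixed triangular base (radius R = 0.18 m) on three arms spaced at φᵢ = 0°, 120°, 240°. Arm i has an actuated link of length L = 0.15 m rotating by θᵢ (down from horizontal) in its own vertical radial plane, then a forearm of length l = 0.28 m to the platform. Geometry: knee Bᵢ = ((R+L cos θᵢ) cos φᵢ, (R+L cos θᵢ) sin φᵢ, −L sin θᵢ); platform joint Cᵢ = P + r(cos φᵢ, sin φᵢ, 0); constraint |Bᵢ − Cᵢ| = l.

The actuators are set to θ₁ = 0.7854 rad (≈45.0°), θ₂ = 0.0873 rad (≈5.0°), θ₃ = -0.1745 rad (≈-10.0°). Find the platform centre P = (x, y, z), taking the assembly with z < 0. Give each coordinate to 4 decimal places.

O1 = (0.2261·cos0.0°, 0.2261·sin0.0°, -0.1061) = (0.2261, 0.0000, -0.1061)
O2 = (0.2694·cos120.0°, 0.2694·sin120.0°, -0.0131) = (-0.1347, 0.2333, -0.0131)
arm 3 at φ=240.0°: (R−r)+L cos θ3 = 0.2677;  O3 = (-0.1339, -0.2319, 0.0260)
|O₂|²−|O₁|² = 0.0104;  |O₃|²−|O₁|² = 0.0100
[-0.7216 0.4667 0.1860]·P = 0.0104;  [-0.7199 -0.4637 0.2642]·P = 0.0100
Cramer: x(z) = -0.0142+0.3125z;  y(z) = 0.0004+0.0847z
into |P−O₁|² = l²: 1.1048z² + 0.0621z + -0.0094 = 0;  Δ = 0.0456;  z = -0.1247 or 0.0685 → z<0 root = -0.1247
x = -0.0531, y = -0.0101

(-0.0531, -0.0101, -0.1247)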